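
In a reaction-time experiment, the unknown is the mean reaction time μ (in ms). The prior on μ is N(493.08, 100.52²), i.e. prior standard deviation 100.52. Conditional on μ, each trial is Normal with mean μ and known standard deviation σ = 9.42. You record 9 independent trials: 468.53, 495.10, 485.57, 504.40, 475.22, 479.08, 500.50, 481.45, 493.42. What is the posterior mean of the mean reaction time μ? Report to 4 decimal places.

For Normal data with known variance σ², a Normal(μ₀, σ₀²) prior on μ is conjugate. Posterior precision = 1/σ₀² + n/σ²; posterior mean is the precision-weighted average of μ₀ and x̄.
Σxᵢ = 468.53 + 495.10 + 485.57 + 504.40 + 475.22 + 479.08 + 500.50 + 481.45 + 493.42 = 4383.27, so n·x̄ = 4383.27.
σ₀² = 100.52² = 10104.2704, σ² = 9.42² = 88.7364; σ² + n·σ₀² = 88.7364 + 9·10104.2704 = 91027.17.
Posterior mean = (μ₀/σ₀² + n·x̄/σ²)/(1/σ₀² + n/σ²) = (σ²·μ₀ + σ₀²·n·x̄)/(σ² + n·σ₀²) = (88.7364·493.08 + 10104.2704·4383.27)/91027.17 = 44333499.46032/91027.17 = 487.0359.

487.0359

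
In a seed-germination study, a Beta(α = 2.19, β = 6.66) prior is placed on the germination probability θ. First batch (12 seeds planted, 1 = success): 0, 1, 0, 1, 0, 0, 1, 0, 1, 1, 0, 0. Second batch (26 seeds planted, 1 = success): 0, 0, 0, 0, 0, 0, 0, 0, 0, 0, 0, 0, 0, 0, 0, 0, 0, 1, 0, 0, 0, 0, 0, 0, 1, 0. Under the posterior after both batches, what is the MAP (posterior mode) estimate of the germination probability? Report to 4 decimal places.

0.1826

The Beta prior is conjugate to a Binomial/Bernoulli likelihood; the update adds successes to α and failures to β.
After batch 1: Beta(2.19+5, 6.66+7) = Beta(7.19, 13.66).
After batch 2: Beta(7.19+2, 13.66+24) = Beta(9.19, 37.66).
Mode of Beta(a,b) for a,b>1 is (a−1)/(a+b−2) = 8.19/44.85 = 0.1826.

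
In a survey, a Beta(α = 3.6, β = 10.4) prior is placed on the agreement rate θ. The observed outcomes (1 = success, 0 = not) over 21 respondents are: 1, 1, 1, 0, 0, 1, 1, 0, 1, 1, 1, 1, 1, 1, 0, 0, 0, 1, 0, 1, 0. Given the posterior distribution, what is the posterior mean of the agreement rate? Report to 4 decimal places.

The Beta prior is conjugate to a Binomial/Bernoulli likelihood; the update adds successes to α and failures to β.
Posterior: Beta(α+k, β+n−k) = Beta(3.6+13, 10.4+8) = Beta(16.6, 18.4).
Posterior mean = α/(α+β) = 16.6/35.0 = 0.4743.

0.4743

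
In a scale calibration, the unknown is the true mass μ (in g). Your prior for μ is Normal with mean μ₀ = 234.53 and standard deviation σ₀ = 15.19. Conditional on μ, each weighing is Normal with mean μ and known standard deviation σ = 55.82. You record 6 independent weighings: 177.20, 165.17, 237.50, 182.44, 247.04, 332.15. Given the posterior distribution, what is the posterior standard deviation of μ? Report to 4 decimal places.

For Normal data with known variance σ², a Normal(μ₀, σ₀²) prior on μ is conjugate. Posterior precision = 1/σ₀² + n/σ²; posterior mean is the precision-weighted average of μ₀ and x̄.
σ₀² = 15.19² = 230.7361, σ² = 55.82² = 3115.8724; σ² + n·σ₀² = 3115.8724 + 6·230.7361 = 4500.289.
Posterior precision = 1/σ₀² + n/σ² = 1/230.7361 + 6/3115.8724 = (σ² + n·σ₀²)/(σ₀²σ²) = 4500.289/(230.7361·3115.8724); posterior variance σₙ² = σ₀²σ²/(σ² + n·σ₀²) = 230.7361·3115.8724/4500.289 = 159.755128.
Posterior SD = √σₙ² = √(230.7361·3115.8724/4500.289) = 12.6394.

12.6394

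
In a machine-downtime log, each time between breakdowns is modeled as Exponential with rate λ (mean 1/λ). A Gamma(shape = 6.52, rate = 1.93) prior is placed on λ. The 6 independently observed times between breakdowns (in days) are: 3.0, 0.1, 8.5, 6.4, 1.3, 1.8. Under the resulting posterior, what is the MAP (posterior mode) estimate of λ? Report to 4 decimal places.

0.5002

With a Gamma(shape α, rate β) prior on the exponential rate λ, the posterior after n observations with total T = Σxᵢ is Gamma(α+n, β+T).
Sum of observations T = 21.1 days; n = 6.
Posterior: Gamma(6.52+6, 1.93+21.1) = Gamma(12.52, 23.03).
Mode = (α−1)/β = 0.5002.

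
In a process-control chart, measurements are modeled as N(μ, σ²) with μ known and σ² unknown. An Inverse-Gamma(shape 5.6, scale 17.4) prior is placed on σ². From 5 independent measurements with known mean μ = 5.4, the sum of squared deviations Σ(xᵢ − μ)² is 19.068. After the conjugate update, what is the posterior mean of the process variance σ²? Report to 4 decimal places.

3.7935

With known mean μ and an Inverse-Gamma(α, β) prior on σ², the Normal likelihood is conjugate: posterior is Inv-Gamma(α + n/2, β + Σ(xᵢ−μ)²/2).
Posterior: Inv-Gamma(5.6 + 5/2, 17.4 + 19.068/2) = Inv-Gamma(8.10, 26.9340).
E[σ²|data] = β/(α−1) = 26.9340/7.10 = 3.7935.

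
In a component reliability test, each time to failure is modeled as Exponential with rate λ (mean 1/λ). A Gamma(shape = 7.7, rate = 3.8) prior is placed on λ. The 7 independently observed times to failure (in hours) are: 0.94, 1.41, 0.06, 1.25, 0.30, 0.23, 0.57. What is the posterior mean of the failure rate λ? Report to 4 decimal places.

With a Gamma(shape α, rate β) prior on the exponential rate λ, the posterior after n observations with total T = Σxᵢ is Gamma(α+n, β+T).
Sum of observations T = 4.76 hours; n = 7.
Posterior: Gamma(7.7+7, 3.8+4.76) = Gamma(14.7, 8.56).
Posterior mean of λ = α/β = 14.7/8.56 = 1.7173.

1.7173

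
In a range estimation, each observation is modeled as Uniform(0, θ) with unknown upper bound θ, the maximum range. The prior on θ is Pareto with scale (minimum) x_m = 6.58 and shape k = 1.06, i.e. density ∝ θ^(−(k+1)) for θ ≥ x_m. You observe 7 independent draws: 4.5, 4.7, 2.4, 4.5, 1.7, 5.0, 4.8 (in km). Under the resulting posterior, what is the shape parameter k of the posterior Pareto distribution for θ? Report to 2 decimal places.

8.06

A Pareto(scale x_m, shape k) prior on the upper bound θ of Uniform(0, θ) is conjugate: posterior is Pareto(max(x_m, max xᵢ), k + n).
Sample maximum = 5.0; prior scale x_m = 6.58 → posterior scale = max = 6.58.
Posterior shape = 1.06 + 7 = 8.06.
Posterior shape k = 8.06.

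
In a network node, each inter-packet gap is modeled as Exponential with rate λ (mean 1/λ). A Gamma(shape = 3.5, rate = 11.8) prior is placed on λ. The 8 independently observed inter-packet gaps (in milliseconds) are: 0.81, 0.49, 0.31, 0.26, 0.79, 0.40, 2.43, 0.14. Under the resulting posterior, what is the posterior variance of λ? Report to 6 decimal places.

With a Gamma(shape α, rate β) prior on the exponential rate λ, the posterior after n observations with total T = Σxᵢ is Gamma(α+n, β+T).
Sum of observations T = 5.63 milliseconds; n = 8.
Posterior: Gamma(3.5+8, 11.8+5.63) = Gamma(11.5, 17.43).
Var = α/β² = 0.037853.

0.037853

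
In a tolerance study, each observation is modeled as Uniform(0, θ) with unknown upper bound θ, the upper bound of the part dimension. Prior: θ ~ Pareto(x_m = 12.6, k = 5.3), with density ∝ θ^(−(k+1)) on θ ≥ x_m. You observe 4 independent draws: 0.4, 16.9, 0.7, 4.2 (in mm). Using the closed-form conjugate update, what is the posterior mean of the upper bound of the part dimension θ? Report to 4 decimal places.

18.9361

A Pareto(scale x_m, shape k) prior on the upper bound θ of Uniform(0, θ) is conjugate: posterior is Pareto(max(x_m, max xᵢ), k + n).
Sample maximum = 16.9; prior scale x_m = 12.6 → posterior scale = max = 16.9.
Posterior shape = 5.3 + 4 = 9.3.
E[θ|data] = k·x_m/(k−1) = 9.3·16.9/8.3 = 18.9361.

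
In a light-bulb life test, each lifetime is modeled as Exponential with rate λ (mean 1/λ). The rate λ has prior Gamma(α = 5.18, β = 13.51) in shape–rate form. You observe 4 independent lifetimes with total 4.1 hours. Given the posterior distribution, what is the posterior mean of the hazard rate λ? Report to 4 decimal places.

With a Gamma(shape α, rate β) prior on the exponential rate λ, the posterior after n observations with total T = Σxᵢ is Gamma(α+n, β+T).
Posterior: Gamma(5.18+4, 13.51+4.1) = Gamma(9.18, 17.61).
Posterior mean of λ = α/β = 9.18/17.61 = 0.5213.

0.5213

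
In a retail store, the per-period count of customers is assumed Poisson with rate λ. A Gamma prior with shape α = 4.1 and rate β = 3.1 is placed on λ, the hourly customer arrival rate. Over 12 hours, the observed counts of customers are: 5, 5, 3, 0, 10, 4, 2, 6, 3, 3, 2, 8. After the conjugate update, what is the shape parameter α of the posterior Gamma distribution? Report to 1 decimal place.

With a Gamma(shape α, rate β) prior, the Poisson likelihood is conjugate: the posterior is Gamma(α + ΣXᵢ, β + n).
Sum of counts S = 51 over n = 12 hours.
Posterior: Gamma(α+S, β+n) = Gamma(4.1+51, 3.1+12) = Gamma(55.1, 15.1).
Posterior α = 55.1.

55.1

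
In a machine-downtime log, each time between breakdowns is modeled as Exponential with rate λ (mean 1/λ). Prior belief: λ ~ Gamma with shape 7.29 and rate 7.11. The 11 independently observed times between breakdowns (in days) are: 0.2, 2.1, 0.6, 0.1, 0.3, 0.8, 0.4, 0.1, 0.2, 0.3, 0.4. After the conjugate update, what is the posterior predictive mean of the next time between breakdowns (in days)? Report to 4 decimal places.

With a Gamma(shape α, rate β) prior on the exponential rate λ, the posterior after n observations with total T = Σxᵢ is Gamma(α+n, β+T).
Sum of observations T = 5.5 days; n = 11.
Posterior: Gamma(7.29+11, 7.11+5.5) = Gamma(18.29, 12.61).
The predictive distribution for the next observation is Lomax; its mean is β/(α−1) = 12.61/17.29 = 0.7293.

0.7293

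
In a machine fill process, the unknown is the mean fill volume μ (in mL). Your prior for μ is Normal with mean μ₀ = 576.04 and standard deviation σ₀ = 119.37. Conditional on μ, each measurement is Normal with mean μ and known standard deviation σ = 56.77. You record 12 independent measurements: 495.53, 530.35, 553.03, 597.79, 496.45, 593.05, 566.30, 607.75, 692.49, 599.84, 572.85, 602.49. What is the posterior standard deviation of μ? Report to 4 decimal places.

16.2358

For Normal data with known variance σ², a Normal(μ₀, σ₀²) prior on μ is conjugate. Posterior precision = 1/σ₀² + n/σ²; posterior mean is the precision-weighted average of μ₀ and x̄.
σ₀² = 119.37² = 14249.1969, σ² = 56.77² = 3222.8329; σ² + n·σ₀² = 3222.8329 + 12·14249.1969 = 174213.1957.
Posterior precision = 1/σ₀² + n/σ² = 1/14249.1969 + 12/3222.8329 = (σ² + n·σ₀²)/(σ₀²σ²) = 174213.1957/(14249.1969·3222.8329); posterior variance σₙ² = σ₀²σ²/(σ² + n·σ₀²) = 14249.1969·3222.8329/174213.1957 = 263.601046.
Posterior SD = √σₙ² = √(14249.1969·3222.8329/174213.1957) = 16.2358.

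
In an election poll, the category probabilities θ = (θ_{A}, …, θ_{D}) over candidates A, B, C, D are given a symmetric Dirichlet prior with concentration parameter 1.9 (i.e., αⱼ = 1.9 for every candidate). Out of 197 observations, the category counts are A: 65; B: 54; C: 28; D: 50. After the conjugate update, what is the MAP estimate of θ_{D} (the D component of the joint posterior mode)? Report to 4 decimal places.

The Dirichlet prior is conjugate to the Multinomial likelihood: each posterior αⱼ = prior αⱼ + observed count nⱼ.
Posterior concentration: (66.9, 55.9, 29.9, 51.9), total = 204.6.
Joint mode component: (α_{D}−1)/(Σα−K) = 50.9/200.6 = 0.2537.

0.2537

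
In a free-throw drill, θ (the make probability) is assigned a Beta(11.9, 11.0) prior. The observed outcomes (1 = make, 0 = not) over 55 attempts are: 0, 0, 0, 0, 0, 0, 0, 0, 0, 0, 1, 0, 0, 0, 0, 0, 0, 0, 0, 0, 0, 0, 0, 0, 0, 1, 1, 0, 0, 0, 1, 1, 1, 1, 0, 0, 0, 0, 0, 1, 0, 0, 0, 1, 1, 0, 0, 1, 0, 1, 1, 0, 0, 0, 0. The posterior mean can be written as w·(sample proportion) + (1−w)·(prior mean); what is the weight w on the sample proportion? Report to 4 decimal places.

0.7060

The Beta prior is conjugate to a Binomial/Bernoulli likelihood; the update adds successes to α and failures to β.
Posterior mean = (α₀+k)/(α₀+β₀+n) = [n/(α₀+β₀+n)]·(k/n) + [(α₀+β₀)/(α₀+β₀+n)]·α₀/(α₀+β₀), so only n and the prior enter the weight.
The weight on the data is w = n/(α₀+β₀+n) = 55/(11.9+11.0+55) = 55/77.9 = 0.7060.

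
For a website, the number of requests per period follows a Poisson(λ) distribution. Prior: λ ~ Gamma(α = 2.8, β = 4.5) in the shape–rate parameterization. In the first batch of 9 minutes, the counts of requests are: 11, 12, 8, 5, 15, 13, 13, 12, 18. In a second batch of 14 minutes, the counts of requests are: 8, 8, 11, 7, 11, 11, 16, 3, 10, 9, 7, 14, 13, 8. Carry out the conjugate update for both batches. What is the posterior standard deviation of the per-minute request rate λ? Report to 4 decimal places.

With a Gamma(shape α, rate β) prior, the Poisson likelihood is conjugate: the posterior is Gamma(α + ΣXᵢ, β + n).
Batch 1: sum of counts S = 107 over n = 9 minutes.
After batch 1: Gamma(α+S, β+n) = Gamma(2.8+107, 4.5+9) = Gamma(109.8, 13.5).
Batch 2: sum of counts S = 136 over n = 14 minutes.
After batch 2: Gamma(α+S, β+n) = Gamma(109.8+136, 13.5+14) = Gamma(245.8, 27.5).
SD = √α/β = √245.8/27.5 = 0.5701.

0.5701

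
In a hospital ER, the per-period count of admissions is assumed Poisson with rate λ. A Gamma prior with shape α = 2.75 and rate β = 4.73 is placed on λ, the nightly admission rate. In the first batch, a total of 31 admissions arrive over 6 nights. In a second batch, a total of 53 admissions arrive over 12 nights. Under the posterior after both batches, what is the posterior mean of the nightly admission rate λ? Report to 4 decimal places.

3.8165

With a Gamma(shape α, rate β) prior, the Poisson likelihood is conjugate: the posterior is Gamma(α + ΣXᵢ, β + n).
After batch 1: Gamma(α+S, β+n) = Gamma(2.75+31, 4.73+6) = Gamma(33.75, 10.73).
After batch 2: Gamma(α+S, β+n) = Gamma(33.75+53, 10.73+12) = Gamma(86.75, 22.73).
Posterior mean = α/β = 86.75/22.73 = 3.8165.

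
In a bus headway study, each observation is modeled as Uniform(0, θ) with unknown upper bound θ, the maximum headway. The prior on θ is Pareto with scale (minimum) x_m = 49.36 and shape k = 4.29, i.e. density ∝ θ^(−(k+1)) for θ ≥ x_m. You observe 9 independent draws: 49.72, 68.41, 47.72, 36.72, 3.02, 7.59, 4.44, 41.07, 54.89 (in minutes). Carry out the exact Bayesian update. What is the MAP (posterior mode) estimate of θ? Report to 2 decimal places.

A Pareto(scale x_m, shape k) prior on the upper bound θ of Uniform(0, θ) is conjugate: posterior is Pareto(max(x_m, max xᵢ), k + n).
Sample maximum = 68.41; prior scale x_m = 49.36 → posterior scale = max = 68.41.
Posterior shape = 4.29 + 9 = 13.29.
The Pareto density is decreasing on [x_m, ∞), so the mode is x_m = 68.41.

68.41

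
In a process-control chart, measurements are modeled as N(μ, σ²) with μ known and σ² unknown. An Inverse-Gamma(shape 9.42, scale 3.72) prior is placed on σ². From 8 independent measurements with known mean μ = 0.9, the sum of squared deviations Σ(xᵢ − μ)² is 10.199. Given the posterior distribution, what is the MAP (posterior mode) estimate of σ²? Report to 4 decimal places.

0.6116

With known mean μ and an Inverse-Gamma(α, β) prior on σ², the Normal likelihood is conjugate: posterior is Inv-Gamma(α + n/2, β + Σ(xᵢ−μ)²/2).
Posterior: Inv-Gamma(9.42 + 8/2, 3.72 + 10.199/2) = Inv-Gamma(13.42, 8.8195).
Mode = β/(α+1) = 8.8195/14.42 = 0.6116.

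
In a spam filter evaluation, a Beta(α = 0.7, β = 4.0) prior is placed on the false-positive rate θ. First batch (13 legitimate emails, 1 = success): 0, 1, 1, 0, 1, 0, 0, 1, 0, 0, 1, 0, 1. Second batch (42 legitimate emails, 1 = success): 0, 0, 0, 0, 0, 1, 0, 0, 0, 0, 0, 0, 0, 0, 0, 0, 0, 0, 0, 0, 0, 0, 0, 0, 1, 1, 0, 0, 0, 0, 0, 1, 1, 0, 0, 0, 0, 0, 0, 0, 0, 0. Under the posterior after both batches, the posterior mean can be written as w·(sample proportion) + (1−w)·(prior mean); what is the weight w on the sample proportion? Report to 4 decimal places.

0.9213

The Beta prior is conjugate to a Binomial/Bernoulli likelihood; the update adds successes to α and failures to β.
Total number of legitimate emails: n = 13 + 42 = 55.
Posterior mean = (α₀+k)/(α₀+β₀+n) = [n/(α₀+β₀+n)]·(k/n) + [(α₀+β₀)/(α₀+β₀+n)]·α₀/(α₀+β₀), so only n and the prior enter the weight.
The weight on the data is w = n/(α₀+β₀+n) = 55/(0.7+4.0+55) = 55/59.7 = 0.9213.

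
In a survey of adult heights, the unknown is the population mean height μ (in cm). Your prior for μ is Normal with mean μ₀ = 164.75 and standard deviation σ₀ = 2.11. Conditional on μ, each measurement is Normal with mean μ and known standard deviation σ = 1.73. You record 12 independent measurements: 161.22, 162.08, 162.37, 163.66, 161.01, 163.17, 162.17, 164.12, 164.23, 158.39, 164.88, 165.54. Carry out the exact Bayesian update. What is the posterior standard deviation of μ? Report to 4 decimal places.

0.4860

For Normal data with known variance σ², a Normal(μ₀, σ₀²) prior on μ is conjugate. Posterior precision = 1/σ₀² + n/σ²; posterior mean is the precision-weighted average of μ₀ and x̄.
σ₀² = 2.11² = 4.4521, σ² = 1.73² = 2.9929; σ² + n·σ₀² = 2.9929 + 12·4.4521 = 56.4181.
Posterior precision = 1/σ₀² + n/σ² = 1/4.4521 + 12/2.9929 = (σ² + n·σ₀²)/(σ₀²σ²) = 56.4181/(4.4521·2.9929); posterior variance σₙ² = σ₀²σ²/(σ² + n·σ₀²) = 4.4521·2.9929/56.4181 = 0.236178.
Posterior SD = √σₙ² = √(4.4521·2.9929/56.4181) = 0.4860.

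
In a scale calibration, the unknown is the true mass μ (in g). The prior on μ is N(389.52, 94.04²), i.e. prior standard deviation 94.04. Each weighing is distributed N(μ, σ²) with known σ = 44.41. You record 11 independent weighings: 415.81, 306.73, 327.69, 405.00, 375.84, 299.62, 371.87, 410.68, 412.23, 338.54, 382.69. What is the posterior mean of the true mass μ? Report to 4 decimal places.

368.3118

For Normal data with known variance σ², a Normal(μ₀, σ₀²) prior on μ is conjugate. Posterior precision = 1/σ₀² + n/σ²; posterior mean is the precision-weighted average of μ₀ and x̄.
Σxᵢ = 415.81 + 306.73 + 327.69 + 405.00 + 375.84 + 299.62 + 371.87 + 410.68 + 412.23 + 338.54 + 382.69 = 4046.7, so n·x̄ = 4046.7.
σ₀² = 94.04² = 8843.5216, σ² = 44.41² = 1972.2481; σ² + n·σ₀² = 1972.2481 + 11·8843.5216 = 99250.9857.
Posterior mean = (μ₀/σ₀² + n·x̄/σ²)/(1/σ₀² + n/σ²) = (σ²·μ₀ + σ₀²·n·x̄)/(σ² + n·σ₀²) = (1972.2481·389.52 + 8843.5216·4046.7)/99250.9857 = 36555308.938632/99250.9857 = 368.3118.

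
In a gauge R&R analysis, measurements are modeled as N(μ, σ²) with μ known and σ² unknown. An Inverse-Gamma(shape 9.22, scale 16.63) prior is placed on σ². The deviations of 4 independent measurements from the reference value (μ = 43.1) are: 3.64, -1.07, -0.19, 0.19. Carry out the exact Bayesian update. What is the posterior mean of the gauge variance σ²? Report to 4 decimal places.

2.3350

With known mean μ and an Inverse-Gamma(α, β) prior on σ², the Normal likelihood is conjugate: posterior is Inv-Gamma(α + n/2, β + Σ(xᵢ−μ)²/2).
Σ(xᵢ−μ)² = (3.64)² + (-1.07)² + (-0.19)² + (0.19)² = 14.4667.
Posterior: Inv-Gamma(9.22 + 4/2, 16.63 + 14.4667/2) = Inv-Gamma(11.22, 23.86335).
E[σ²|data] = β/(α−1) = 23.86335/10.22 = 2.3350.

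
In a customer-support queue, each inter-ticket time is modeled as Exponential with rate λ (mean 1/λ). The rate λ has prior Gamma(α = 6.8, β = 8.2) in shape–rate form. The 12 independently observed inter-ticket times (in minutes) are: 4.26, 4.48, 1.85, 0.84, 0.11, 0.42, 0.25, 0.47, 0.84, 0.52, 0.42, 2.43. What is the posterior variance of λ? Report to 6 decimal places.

0.029865

With a Gamma(shape α, rate β) prior on the exponential rate λ, the posterior after n observations with total T = Σxᵢ is Gamma(α+n, β+T).
Sum of observations T = 16.89 minutes; n = 12.
Posterior: Gamma(6.8+12, 8.2+16.89) = Gamma(18.8, 25.09).
Var = α/β² = 0.029865.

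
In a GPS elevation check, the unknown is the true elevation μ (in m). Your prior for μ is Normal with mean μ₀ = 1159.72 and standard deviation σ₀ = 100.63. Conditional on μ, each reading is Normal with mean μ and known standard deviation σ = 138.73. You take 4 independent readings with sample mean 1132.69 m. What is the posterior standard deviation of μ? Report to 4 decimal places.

57.1114

For Normal data with known variance σ², a Normal(μ₀, σ₀²) prior on μ is conjugate. Posterior precision = 1/σ₀² + n/σ²; posterior mean is the precision-weighted average of μ₀ and x̄.
σ₀² = 100.63² = 10126.3969, σ² = 138.73² = 19246.0129; σ² + n·σ₀² = 19246.0129 + 4·10126.3969 = 59751.6005.
Posterior precision = 1/σ₀² + n/σ² = 1/10126.3969 + 4/19246.0129 = (σ² + n·σ₀²)/(σ₀²σ²) = 59751.6005/(10126.3969·19246.0129); posterior variance σₙ² = σ₀²σ²/(σ² + n·σ₀²) = 10126.3969·19246.0129/59751.6005 = 3261.716234.
Posterior SD = √σₙ² = √(10126.3969·19246.0129/59751.6005) = 57.1114.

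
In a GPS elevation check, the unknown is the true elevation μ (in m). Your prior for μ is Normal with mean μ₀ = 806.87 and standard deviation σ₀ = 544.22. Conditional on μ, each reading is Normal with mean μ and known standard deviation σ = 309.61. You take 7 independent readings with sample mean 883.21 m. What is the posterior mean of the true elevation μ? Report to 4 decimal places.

For Normal data with known variance σ², a Normal(μ₀, σ₀²) prior on μ is conjugate. Posterior precision = 1/σ₀² + n/σ²; posterior mean is the precision-weighted average of μ₀ and x̄.
n·x̄ = 7·883.21 = 6182.47.
σ₀² = 544.22² = 296175.4084, σ² = 309.61² = 95858.3521; σ² + n·σ₀² = 95858.3521 + 7·296175.4084 = 2169086.2109.
Posterior mean = (μ₀/σ₀² + n·x̄/σ²)/(1/σ₀² + n/σ²) = (σ²·μ₀ + σ₀²·n·x̄)/(σ² + n·σ₀²) = (95858.3521·806.87 + 296175.4084·6182.47)/2169086.2109 = 1908440805.729675/2169086.2109 = 879.8363.

879.8363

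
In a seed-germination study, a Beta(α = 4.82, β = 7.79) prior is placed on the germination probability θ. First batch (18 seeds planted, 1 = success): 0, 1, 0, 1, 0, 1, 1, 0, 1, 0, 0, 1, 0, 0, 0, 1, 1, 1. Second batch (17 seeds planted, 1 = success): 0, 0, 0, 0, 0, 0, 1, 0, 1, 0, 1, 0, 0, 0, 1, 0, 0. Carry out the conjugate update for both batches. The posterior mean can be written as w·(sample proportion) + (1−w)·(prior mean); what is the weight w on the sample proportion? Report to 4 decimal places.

The Beta prior is conjugate to a Binomial/Bernoulli likelihood; the update adds successes to α and failures to β.
Total number of seeds planted: n = 18 + 17 = 35.
Posterior mean = (α₀+k)/(α₀+β₀+n) = [n/(α₀+β₀+n)]·(k/n) + [(α₀+β₀)/(α₀+β₀+n)]·α₀/(α₀+β₀), so only n and the prior enter the weight.
The weight on the data is w = n/(α₀+β₀+n) = 35/(4.82+7.79+35) = 35/47.61 = 0.7351.

0.7351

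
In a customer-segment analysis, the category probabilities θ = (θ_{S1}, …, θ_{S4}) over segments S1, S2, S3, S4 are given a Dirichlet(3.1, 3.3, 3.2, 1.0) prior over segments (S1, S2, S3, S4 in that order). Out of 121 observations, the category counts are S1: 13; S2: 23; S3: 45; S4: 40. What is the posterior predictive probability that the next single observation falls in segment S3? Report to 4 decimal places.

The Dirichlet prior is conjugate to the Multinomial likelihood: each posterior αⱼ = prior αⱼ + observed count nⱼ.
Posterior concentration: (16.1, 26.3, 48.2, 41.0), total = 131.6.
P(next = S3 | data) = α_{S3}/Σα = 0.3663.

0.3663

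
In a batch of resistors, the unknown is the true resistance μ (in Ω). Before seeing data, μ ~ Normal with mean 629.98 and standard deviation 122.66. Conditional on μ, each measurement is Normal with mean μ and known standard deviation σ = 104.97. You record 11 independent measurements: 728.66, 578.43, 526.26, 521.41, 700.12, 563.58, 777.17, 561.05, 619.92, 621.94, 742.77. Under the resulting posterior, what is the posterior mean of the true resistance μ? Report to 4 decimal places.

For Normal data with known variance σ², a Normal(μ₀, σ₀²) prior on μ is conjugate. Posterior precision = 1/σ₀² + n/σ²; posterior mean is the precision-weighted average of μ₀ and x̄.
Σxᵢ = 728.66 + 578.43 + 526.26 + 521.41 + 700.12 + 563.58 + 777.17 + 561.05 + 619.92 + 621.94 + 742.77 = 6941.31, so n·x̄ = 6941.31.
σ₀² = 122.66² = 15045.4756, σ² = 104.97² = 11018.7009; σ² + n·σ₀² = 11018.7009 + 11·15045.4756 = 176518.9325.
Posterior mean = (μ₀/σ₀² + n·x̄/σ²)/(1/σ₀² + n/σ²) = (σ²·μ₀ + σ₀²·n·x̄)/(σ² + n·σ₀²) = (11018.7009·629.98 + 15045.4756·6941.31)/176518.9325 = 111376871.430018/176518.9325 = 630.9628.

630.9628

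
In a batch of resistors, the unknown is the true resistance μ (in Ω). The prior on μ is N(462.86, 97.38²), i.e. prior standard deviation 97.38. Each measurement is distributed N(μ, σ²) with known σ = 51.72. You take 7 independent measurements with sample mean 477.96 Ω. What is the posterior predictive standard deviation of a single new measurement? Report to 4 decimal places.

For Normal data with known variance σ², a Normal(μ₀, σ₀²) prior on μ is conjugate. Posterior precision = 1/σ₀² + n/σ²; posterior mean is the precision-weighted average of μ₀ and x̄.
σ₀² = 97.38² = 9482.8644, σ² = 51.72² = 2674.9584; σ² + n·σ₀² = 2674.9584 + 7·9482.8644 = 69055.0092.
Posterior precision = 1/σ₀² + n/σ² = 1/9482.8644 + 7/2674.9584 = (σ² + n·σ₀²)/(σ₀²σ²) = 69055.0092/(9482.8644·2674.9584); posterior variance σₙ² = σ₀²σ²/(σ² + n·σ₀²) = 9482.8644·2674.9584/69055.0092 = 367.334218.
Predictive variance for one new observation = σₙ² + σ² = 9482.8644·2674.9584/69055.0092 + 2674.9584 = σ²·(σ₀² + 69055.0092)/69055.0092 = 2674.9584·78537.8736/69055.0092 = 3042.292618; SD = √(2674.9584·78537.8736/69055.0092) = 55.1570.

55.1570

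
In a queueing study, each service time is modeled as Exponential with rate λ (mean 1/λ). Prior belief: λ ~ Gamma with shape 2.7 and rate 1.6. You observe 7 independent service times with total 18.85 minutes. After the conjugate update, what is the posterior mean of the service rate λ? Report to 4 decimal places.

With a Gamma(shape α, rate β) prior on the exponential rate λ, the posterior after n observations with total T = Σxᵢ is Gamma(α+n, β+T).
Posterior: Gamma(2.7+7, 1.6+18.85) = Gamma(9.7, 20.45).
Posterior mean of λ = α/β = 9.7/20.45 = 0.4743.

0.4743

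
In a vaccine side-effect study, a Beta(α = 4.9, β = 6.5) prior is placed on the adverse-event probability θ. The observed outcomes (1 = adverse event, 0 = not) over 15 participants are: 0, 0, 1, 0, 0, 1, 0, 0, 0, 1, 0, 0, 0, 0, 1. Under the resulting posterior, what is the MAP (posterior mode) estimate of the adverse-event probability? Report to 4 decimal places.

0.3238

The Beta prior is conjugate to a Binomial/Bernoulli likelihood; the update adds successes to α and failures to β.
Posterior: Beta(α+k, β+n−k) = Beta(4.9+4, 6.5+11) = Beta(8.9, 17.5).
Mode of Beta(a,b) for a,b>1 is (a−1)/(a+b−2) = 7.9/24.4 = 0.3238.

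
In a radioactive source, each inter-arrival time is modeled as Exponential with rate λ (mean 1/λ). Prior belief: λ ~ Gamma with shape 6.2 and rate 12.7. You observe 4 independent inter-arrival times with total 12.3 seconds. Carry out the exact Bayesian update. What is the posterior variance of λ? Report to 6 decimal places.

With a Gamma(shape α, rate β) prior on the exponential rate λ, the posterior after n observations with total T = Σxᵢ is Gamma(α+n, β+T).
Posterior: Gamma(6.2+4, 12.7+12.3) = Gamma(10.2, 25.0).
Var = α/β² = 0.016320.

0.016320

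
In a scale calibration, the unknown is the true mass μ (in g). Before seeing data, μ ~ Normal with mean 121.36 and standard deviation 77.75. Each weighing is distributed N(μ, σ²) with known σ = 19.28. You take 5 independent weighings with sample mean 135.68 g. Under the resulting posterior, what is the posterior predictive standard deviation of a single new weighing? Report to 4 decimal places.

21.0988

For Normal data with known variance σ², a Normal(μ₀, σ₀²) prior on μ is conjugate. Posterior precision = 1/σ₀² + n/σ²; posterior mean is the precision-weighted average of μ₀ and x̄.
σ₀² = 77.75² = 6045.0625, σ² = 19.28² = 371.7184; σ² + n·σ₀² = 371.7184 + 5·6045.0625 = 30597.0309.
Posterior precision = 1/σ₀² + n/σ² = 1/6045.0625 + 5/371.7184 = (σ² + n·σ₀²)/(σ₀²σ²) = 30597.0309/(6045.0625·371.7184); posterior variance σₙ² = σ₀²σ²/(σ² + n·σ₀²) = 6045.0625·371.7184/30597.0309 = 73.440491.
Predictive variance for one new observation = σₙ² + σ² = 6045.0625·371.7184/30597.0309 + 371.7184 = σ²·(σ₀² + 30597.0309)/30597.0309 = 371.7184·36642.0934/30597.0309 = 445.158891; SD = √(371.7184·36642.0934/30597.0309) = 21.0988.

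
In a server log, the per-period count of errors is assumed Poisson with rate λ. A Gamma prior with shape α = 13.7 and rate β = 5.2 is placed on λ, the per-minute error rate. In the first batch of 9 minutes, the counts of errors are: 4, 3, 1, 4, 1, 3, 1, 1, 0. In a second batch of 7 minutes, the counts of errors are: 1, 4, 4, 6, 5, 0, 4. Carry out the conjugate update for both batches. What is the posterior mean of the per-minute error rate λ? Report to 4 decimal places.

With a Gamma(shape α, rate β) prior, the Poisson likelihood is conjugate: the posterior is Gamma(α + ΣXᵢ, β + n).
Batch 1: sum of counts S = 18 over n = 9 minutes.
After batch 1: Gamma(α+S, β+n) = Gamma(13.7+18, 5.2+9) = Gamma(31.7, 14.2).
Batch 2: sum of counts S = 24 over n = 7 minutes.
After batch 2: Gamma(α+S, β+n) = Gamma(31.7+24, 14.2+7) = Gamma(55.7, 21.2).
Posterior mean = α/β = 55.7/21.2 = 2.6274.

2.6274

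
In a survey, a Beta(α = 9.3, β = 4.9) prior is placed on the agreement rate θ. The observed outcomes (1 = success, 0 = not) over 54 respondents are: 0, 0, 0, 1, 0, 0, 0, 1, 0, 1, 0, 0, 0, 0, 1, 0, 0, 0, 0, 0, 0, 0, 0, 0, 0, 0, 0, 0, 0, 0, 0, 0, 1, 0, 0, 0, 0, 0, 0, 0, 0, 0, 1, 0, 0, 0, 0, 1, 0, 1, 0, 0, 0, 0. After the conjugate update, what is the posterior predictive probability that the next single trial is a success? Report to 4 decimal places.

0.2537

The Beta prior is conjugate to a Binomial/Bernoulli likelihood; the update adds successes to α and failures to β.
Posterior: Beta(α+k, β+n−k) = Beta(9.3+8, 4.9+46) = Beta(17.3, 50.9).
For a single future Bernoulli trial, P(success | data) = α/(α+β) = 0.2537.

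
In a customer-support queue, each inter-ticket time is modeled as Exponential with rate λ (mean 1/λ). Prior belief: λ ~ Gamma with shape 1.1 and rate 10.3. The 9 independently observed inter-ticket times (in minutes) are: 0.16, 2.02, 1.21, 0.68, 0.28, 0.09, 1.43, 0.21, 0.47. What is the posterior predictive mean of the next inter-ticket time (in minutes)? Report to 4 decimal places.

With a Gamma(shape α, rate β) prior on the exponential rate λ, the posterior after n observations with total T = Σxᵢ is Gamma(α+n, β+T).
Sum of observations T = 6.55 minutes; n = 9.
Posterior: Gamma(1.1+9, 10.3+6.55) = Gamma(10.1, 16.85).
The predictive distribution for the next observation is Lomax; its mean is β/(α−1) = 16.85/9.1 = 1.8516.

1.8516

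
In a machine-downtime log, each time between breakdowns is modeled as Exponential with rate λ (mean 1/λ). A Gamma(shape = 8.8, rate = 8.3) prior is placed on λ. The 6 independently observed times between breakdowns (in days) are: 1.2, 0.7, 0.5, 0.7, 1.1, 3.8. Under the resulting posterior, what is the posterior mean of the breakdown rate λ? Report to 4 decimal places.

With a Gamma(shape α, rate β) prior on the exponential rate λ, the posterior after n observations with total T = Σxᵢ is Gamma(α+n, β+T).
Sum of observations T = 8.0 days; n = 6.
Posterior: Gamma(8.8+6, 8.3+8.0) = Gamma(14.8, 16.3).
Posterior mean of λ = α/β = 14.8/16.3 = 0.9080.

0.9080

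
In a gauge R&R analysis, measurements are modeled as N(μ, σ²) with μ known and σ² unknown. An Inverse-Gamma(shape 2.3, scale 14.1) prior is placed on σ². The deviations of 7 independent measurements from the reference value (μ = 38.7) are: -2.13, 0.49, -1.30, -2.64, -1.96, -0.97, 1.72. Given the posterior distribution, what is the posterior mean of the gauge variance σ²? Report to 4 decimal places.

With known mean μ and an Inverse-Gamma(α, β) prior on σ², the Normal likelihood is conjugate: posterior is Inv-Gamma(α + n/2, β + Σ(xᵢ−μ)²/2).
Σ(xᵢ−μ)² = (-2.13)² + (0.49)² + (-1.30)² + (-2.64)² + (-1.96)² + (-0.97)² + (1.72)² = 21.1775.
Posterior: Inv-Gamma(2.3 + 7/2, 14.1 + 21.1775/2) = Inv-Gamma(5.80, 24.68875).
E[σ²|data] = β/(α−1) = 24.68875/4.80 = 5.1435.

5.1435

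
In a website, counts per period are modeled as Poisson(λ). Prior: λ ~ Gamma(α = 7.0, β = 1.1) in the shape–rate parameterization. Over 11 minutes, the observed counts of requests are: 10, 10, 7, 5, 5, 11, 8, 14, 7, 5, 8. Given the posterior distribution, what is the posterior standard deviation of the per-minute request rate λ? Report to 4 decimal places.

0.8140

With a Gamma(shape α, rate β) prior, the Poisson likelihood is conjugate: the posterior is Gamma(α + ΣXᵢ, β + n).
Sum of counts S = 90 over n = 11 minutes.
Posterior: Gamma(α+S, β+n) = Gamma(7.0+90, 1.1+11) = Gamma(97.0, 12.1).
SD = √α/β = √97.0/12.1 = 0.8140.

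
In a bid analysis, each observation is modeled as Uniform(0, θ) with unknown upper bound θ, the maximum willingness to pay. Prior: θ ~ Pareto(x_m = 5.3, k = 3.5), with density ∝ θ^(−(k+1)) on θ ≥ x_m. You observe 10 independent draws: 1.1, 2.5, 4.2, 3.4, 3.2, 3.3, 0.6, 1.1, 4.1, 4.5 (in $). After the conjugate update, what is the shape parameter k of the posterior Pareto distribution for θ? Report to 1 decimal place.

A Pareto(scale x_m, shape k) prior on the upper bound θ of Uniform(0, θ) is conjugate: posterior is Pareto(max(x_m, max xᵢ), k + n).
Sample maximum = 4.5; prior scale x_m = 5.3 → posterior scale = max = 5.3.
Posterior shape = 3.5 + 10 = 13.5.
Posterior shape k = 13.5.

13.5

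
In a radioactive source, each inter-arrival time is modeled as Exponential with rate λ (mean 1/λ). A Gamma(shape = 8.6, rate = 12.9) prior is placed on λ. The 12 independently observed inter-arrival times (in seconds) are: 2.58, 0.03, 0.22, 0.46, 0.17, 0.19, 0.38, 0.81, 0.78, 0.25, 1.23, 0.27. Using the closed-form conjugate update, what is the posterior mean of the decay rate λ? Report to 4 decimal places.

With a Gamma(shape α, rate β) prior on the exponential rate λ, the posterior after n observations with total T = Σxᵢ is Gamma(α+n, β+T).
Sum of observations T = 7.37 seconds; n = 12.
Posterior: Gamma(8.6+12, 12.9+7.37) = Gamma(20.6, 20.27).
Posterior mean of λ = α/β = 20.6/20.27 = 1.0163.

1.0163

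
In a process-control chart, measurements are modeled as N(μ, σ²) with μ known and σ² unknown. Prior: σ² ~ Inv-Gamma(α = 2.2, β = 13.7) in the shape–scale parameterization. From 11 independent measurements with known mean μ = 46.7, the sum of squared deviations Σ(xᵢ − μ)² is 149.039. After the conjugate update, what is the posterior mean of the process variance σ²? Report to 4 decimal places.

13.1671

With known mean μ and an Inverse-Gamma(α, β) prior on σ², the Normal likelihood is conjugate: posterior is Inv-Gamma(α + n/2, β + Σ(xᵢ−μ)²/2).
Posterior: Inv-Gamma(2.2 + 11/2, 13.7 + 149.039/2) = Inv-Gamma(7.70, 88.2195).
E[σ²|data] = β/(α−1) = 88.2195/6.70 = 13.1671.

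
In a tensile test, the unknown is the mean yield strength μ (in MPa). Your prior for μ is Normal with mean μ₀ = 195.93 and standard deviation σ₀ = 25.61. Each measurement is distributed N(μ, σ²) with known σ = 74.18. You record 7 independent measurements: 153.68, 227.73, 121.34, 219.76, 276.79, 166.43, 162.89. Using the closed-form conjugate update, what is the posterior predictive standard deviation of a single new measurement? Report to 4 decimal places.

For Normal data with known variance σ², a Normal(μ₀, σ₀²) prior on μ is conjugate. Posterior precision = 1/σ₀² + n/σ²; posterior mean is the precision-weighted average of μ₀ and x̄.
σ₀² = 25.61² = 655.8721, σ² = 74.18² = 5502.6724; σ² + n·σ₀² = 5502.6724 + 7·655.8721 = 10093.7771.
Posterior precision = 1/σ₀² + n/σ² = 1/655.8721 + 7/5502.6724 = (σ² + n·σ₀²)/(σ₀²σ²) = 10093.7771/(655.8721·5502.6724); posterior variance σₙ² = σ₀²σ²/(σ² + n·σ₀²) = 655.8721·5502.6724/10093.7771 = 357.551912.
Predictive variance for one new observation = σₙ² + σ² = 655.8721·5502.6724/10093.7771 + 5502.6724 = σ²·(σ₀² + 10093.7771)/10093.7771 = 5502.6724·10749.6492/10093.7771 = 5860.224312; SD = √(5502.6724·10749.6492/10093.7771) = 76.5521.

76.5521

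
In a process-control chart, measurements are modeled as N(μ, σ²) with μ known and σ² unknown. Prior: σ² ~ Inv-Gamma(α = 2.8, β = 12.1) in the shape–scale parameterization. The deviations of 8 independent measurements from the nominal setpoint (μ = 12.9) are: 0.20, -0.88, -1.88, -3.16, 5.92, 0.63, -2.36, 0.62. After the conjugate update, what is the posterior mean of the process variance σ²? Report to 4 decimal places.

With known mean μ and an Inverse-Gamma(α, β) prior on σ², the Normal likelihood is conjugate: posterior is Inv-Gamma(α + n/2, β + Σ(xᵢ−μ)²/2).
Σ(xᵢ−μ)² = (0.20)² + (-0.88)² + (-1.88)² + (-3.16)² + (5.92)² + (0.63)² + (-2.36)² + (0.62)² = 55.7317.
Posterior: Inv-Gamma(2.8 + 8/2, 12.1 + 55.7317/2) = Inv-Gamma(6.80, 39.96585).
E[σ²|data] = β/(α−1) = 39.96585/5.80 = 6.8907.

6.8907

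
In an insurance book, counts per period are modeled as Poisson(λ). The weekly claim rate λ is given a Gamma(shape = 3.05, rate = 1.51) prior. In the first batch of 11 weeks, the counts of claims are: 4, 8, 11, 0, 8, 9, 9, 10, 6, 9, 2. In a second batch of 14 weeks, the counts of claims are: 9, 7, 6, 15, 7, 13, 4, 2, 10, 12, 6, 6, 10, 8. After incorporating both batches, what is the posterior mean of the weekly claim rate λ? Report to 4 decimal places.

7.3199

With a Gamma(shape α, rate β) prior, the Poisson likelihood is conjugate: the posterior is Gamma(α + ΣXᵢ, β + n).
Batch 1: sum of counts S = 76 over n = 11 weeks.
After batch 1: Gamma(α+S, β+n) = Gamma(3.05+76, 1.51+11) = Gamma(79.05, 12.51).
Batch 2: sum of counts S = 115 over n = 14 weeks.
After batch 2: Gamma(α+S, β+n) = Gamma(79.05+115, 12.51+14) = Gamma(194.05, 26.51).
Posterior mean = α/β = 194.05/26.51 = 7.3199.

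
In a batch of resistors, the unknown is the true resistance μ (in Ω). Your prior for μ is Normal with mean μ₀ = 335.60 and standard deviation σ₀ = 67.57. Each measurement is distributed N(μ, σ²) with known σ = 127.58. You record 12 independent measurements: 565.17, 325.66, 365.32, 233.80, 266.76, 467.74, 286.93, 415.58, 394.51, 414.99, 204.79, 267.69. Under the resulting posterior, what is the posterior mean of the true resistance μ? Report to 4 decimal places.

347.2762

For Normal data with known variance σ², a Normal(μ₀, σ₀²) prior on μ is conjugate. Posterior precision = 1/σ₀² + n/σ²; posterior mean is the precision-weighted average of μ₀ and x̄.
Σxᵢ = 565.17 + 325.66 + 365.32 + 233.80 + 266.76 + 467.74 + 286.93 + 415.58 + 394.51 + 414.99 + 204.79 + 267.69 = 4208.94, so n·x̄ = 4208.94.
σ₀² = 67.57² = 4565.7049, σ² = 127.58² = 16276.6564; σ² + n·σ₀² = 16276.6564 + 12·4565.7049 = 71065.1152.
Posterior mean = (μ₀/σ₀² + n·x̄/σ²)/(1/σ₀² + n/σ²) = (σ²·μ₀ + σ₀²·n·x̄)/(σ² + n·σ₀²) = (16276.6564·335.60 + 4565.7049·4208.94)/71065.1152 = 24679223.869646/71065.1152 = 347.2762.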